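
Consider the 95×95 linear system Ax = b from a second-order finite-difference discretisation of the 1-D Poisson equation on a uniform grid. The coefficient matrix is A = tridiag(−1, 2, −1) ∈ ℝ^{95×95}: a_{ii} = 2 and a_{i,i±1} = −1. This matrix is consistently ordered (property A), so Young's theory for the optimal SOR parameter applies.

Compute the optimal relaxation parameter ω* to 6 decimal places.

spectrum of D⁻¹(L+U) = {cos(kπ/96) : 1≤k≤95}; ρ_J = cos(π/96) = 0.999465.
1 − cos²(π/96) = sin²(π/96) ⇒ √(1−ρ_J²) = sin(π/96) = 0.0327191.
Young: ω* = 2/(1+√(1−ρ_J²)) = 2/(1+0.0327191) = 2/1.0327191 = 1.936635.
At ω = 1.936635 every |λ(B_ω)| = ω−1, so ρ_SOR = 0.936635.

ω* = 1.936635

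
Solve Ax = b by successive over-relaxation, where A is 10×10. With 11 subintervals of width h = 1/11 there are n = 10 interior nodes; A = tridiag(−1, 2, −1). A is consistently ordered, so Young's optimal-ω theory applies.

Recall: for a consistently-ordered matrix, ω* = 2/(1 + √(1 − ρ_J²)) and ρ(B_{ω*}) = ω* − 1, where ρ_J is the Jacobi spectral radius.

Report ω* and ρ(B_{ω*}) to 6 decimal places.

ω* = 1.560388, ρ_SOR = 0.560388

B_J for the 10×10 system has eigenvalues cos(kπ/11); ρ_J = cos(π/11) = 0.959493.
1 − cos²(π/11) = sin²(π/11) ⇒ √(1−ρ_J²) = sin(π/11) = 0.2817326.
ω* = 2 / (1 + 0.2817326) = 2 / 1.2817326 ≈ 1.560388.
[ρ_SOR] ω* − 1 = 0.560388.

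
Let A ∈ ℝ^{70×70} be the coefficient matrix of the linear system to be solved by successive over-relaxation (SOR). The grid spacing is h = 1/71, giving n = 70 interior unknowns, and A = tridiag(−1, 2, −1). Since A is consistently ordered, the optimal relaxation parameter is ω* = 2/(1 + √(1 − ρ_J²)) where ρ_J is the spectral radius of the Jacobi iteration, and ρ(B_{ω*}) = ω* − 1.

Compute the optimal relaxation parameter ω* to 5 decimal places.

B_J for the 70×70 system has eigenvalues cos(kπ/71); ρ_J = cos(π/71) = 0.99902.
√(1 − cos²(π/71)) = sin(π/71) ≈ 0.044233.
ω* = 2 / (1 + 0.044233) = 2 / 1.044233 ≈ 1.91528.
and ρ(B_{ω*}) = 1.91528 − 1 = 0.91528.

ω* = 1.91528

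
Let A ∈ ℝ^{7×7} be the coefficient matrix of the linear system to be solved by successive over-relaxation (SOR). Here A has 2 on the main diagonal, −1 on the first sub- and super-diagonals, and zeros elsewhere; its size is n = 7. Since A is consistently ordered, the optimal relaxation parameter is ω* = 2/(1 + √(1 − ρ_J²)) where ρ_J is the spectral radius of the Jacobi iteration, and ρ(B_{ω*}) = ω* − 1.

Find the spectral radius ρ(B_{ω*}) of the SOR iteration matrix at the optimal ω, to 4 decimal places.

With n=7, ρ(Jacobi) = cos(π/8) = 0.9239.
1 − cos²(π/8) = sin²(π/8) ⇒ √(1−ρ_J²) = sin(π/8) = 0.38268.
So ω* = 2/1.38268 = 1.4465 (Young).
and ρ(B_{ω*}) = 1.4465 − 1 = 0.4465.

ρ_SOR = 0.4465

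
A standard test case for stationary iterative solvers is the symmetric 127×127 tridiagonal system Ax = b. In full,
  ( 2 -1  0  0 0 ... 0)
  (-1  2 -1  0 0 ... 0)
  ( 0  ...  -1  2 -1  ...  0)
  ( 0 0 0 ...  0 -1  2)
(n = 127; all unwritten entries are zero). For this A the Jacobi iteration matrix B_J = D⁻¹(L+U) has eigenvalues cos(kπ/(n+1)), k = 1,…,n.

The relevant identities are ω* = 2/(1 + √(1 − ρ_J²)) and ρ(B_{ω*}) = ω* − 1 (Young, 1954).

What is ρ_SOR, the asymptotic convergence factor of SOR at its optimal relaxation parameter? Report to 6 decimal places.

ρ_SOR = 0.952093

½·tridiag(1,0,1) at n=127: λ_k = cos(kπ/128); max |λ| at k=1 ⇒ ρ_J = cos(π/128) ≈ 0.999699.
√(1−ρ_J²) simplifies to sin(π/128) = 0.0245412.
Young: ω* = 2/(1+√(1−ρ_J²)) = 2/(1+0.0245412) = 2/1.0245412 = 1.952093.
and ρ(B_{ω*}) = 1.952093 − 1 = 0.952093.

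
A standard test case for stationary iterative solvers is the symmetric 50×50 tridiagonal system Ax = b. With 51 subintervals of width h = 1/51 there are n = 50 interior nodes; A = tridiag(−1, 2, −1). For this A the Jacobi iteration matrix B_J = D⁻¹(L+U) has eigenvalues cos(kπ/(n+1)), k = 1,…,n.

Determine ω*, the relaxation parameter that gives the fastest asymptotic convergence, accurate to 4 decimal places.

ω* = 1.8840

B_J for the 50×50 system has eigenvalues cos(kπ/51); ρ_J = cos(π/51) = 0.9981.
√(1−ρ_J²) simplifies to sin(π/51) = 0.06156.
Young: ω* = 2/(1+√(1−ρ_J²)) = 2/(1+0.06156) = 2/1.06156 = 1.8840.
ρ_SOR = ω* − 1 = 1.8840 − 1 = 0.8840.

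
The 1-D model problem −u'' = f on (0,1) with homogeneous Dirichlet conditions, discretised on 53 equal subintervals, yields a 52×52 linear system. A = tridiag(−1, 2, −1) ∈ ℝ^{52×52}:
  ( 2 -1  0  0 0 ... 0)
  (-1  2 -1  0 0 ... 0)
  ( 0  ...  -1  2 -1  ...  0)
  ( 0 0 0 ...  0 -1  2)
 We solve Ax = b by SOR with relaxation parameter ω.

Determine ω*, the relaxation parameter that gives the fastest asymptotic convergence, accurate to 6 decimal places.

ω* = 1.888145

n=52: λ(B_J) = 1 − λ(A)/2 = cos(kπ/53); k=1 gives ρ_J = 0.998244.
1 − cos²(π/53) = sin²(π/53) ⇒ √(1−ρ_J²) = sin(π/53) = 0.0592406.
ω* = 2/(1 + 0.0592406) = 2/1.0592406 = 1.888145.
At ω = 1.888145 every |λ(B_ω)| = ω−1, so ρ_SOR = 0.888145.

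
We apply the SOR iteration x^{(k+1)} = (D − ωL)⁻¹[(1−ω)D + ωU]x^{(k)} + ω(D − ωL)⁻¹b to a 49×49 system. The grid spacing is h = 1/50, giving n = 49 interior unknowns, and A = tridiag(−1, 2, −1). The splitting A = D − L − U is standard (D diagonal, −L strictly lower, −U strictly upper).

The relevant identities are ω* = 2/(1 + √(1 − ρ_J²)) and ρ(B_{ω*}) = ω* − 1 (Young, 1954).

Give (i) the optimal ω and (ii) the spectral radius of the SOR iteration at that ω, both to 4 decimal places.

B_J for the 49×49 system has eigenvalues cos(kπ/50); ρ_J = cos(π/50) = 0.9980.
√(1 − cos²(π/50)) = sin(π/50) ≈ 0.06279.
So ω* = 2/1.06279 = 1.8818 (Young).
[ρ_SOR] ω* − 1 = 0.8818.

ω* = 1.8818, ρ_SOR = 0.8818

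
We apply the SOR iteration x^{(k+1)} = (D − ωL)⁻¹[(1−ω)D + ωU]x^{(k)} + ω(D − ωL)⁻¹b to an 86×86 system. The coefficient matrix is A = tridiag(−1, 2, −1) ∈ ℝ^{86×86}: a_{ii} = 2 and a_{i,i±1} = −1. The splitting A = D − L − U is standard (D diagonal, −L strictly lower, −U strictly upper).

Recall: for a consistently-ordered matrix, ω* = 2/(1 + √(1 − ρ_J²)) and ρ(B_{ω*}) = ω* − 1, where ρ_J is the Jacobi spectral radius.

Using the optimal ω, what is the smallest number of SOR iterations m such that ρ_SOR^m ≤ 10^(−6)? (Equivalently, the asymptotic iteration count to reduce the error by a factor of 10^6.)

m = 192

½·tridiag(1,0,1) at n=86: λ_k = cos(kπ/87); max |λ| at k=1 ⇒ ρ_J = cos(π/87) ≈ 0.9993481.
√(1−ρ_J²) simplifies to sin(π/87) = 0.0361024.
So ω* = 2/1.0361024 = 1.9303111 (Young).
[ρ_SOR] ω* − 1 = 0.9303111.
ρ_SOR^m ≤ 10^(−6) ⇔ m ≥ 6·ln10/(−ln 0.9303111) = 13.8155/0.0722362 = 191.255; m = ⌈191.255⌉ = 192.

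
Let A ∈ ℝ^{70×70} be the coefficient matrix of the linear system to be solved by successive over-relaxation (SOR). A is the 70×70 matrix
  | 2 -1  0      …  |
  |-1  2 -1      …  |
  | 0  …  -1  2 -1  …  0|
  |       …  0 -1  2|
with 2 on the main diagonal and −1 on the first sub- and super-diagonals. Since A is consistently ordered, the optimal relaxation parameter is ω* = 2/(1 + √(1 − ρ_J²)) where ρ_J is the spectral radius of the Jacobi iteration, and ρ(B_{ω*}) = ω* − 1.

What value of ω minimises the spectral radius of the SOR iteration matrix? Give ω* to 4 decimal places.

With n=70, ρ(Jacobi) = cos(π/71) = 0.9990.
√(1 − cos²(π/71)) = sin(π/71) ≈ 0.04423.
ω* = 2/(1+0.04423) = 1.9153
and ρ(B_{ω*}) = 1.9153 − 1 = 0.9153.

ω* = 1.9153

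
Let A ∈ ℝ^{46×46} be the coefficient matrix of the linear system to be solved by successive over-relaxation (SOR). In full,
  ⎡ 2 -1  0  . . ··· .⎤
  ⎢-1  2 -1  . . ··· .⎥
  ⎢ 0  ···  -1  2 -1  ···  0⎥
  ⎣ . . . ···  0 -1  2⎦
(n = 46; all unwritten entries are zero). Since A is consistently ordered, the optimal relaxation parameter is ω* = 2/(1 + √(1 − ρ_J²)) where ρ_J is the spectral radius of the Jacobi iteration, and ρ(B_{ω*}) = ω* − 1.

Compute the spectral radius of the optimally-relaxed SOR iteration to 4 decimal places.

n=46: λ(B_J) = 1 − λ(A)/2 = cos(kπ/47); k=1 gives ρ_J = 0.9978.
root = sin(π/47) = 0.06679  (since 1−cos² = sin²).
Then 2/(1+√(1−ρ_J²)) = 2/(1+0.06679); ω* = 2/1.06679 = 1.8748.
[ρ_SOR] ω* − 1 = 0.8748.

ρ_SOR = 0.8748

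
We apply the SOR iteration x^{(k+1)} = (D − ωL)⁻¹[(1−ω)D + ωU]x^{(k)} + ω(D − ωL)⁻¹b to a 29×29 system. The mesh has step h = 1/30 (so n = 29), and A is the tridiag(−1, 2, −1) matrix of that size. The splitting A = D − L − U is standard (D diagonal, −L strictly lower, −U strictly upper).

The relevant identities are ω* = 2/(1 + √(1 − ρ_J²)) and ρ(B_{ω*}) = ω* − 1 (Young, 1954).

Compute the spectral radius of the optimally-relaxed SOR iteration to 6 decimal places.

[ρ_J] n=29: ρ(B_J) = cos(π/(n+1)) = cos(π/30) = 0.994522.
√(1 − cos²(π/30)) = sin(π/30) ≈ 0.1045285.
Then 2/(1+√(1−ρ_J²)) = 2/(1+0.1045285); ω* = 2/1.1045285 = 1.810727.
[ρ_SOR] ω* − 1 = 0.810727.

ρ_SOR = 0.810727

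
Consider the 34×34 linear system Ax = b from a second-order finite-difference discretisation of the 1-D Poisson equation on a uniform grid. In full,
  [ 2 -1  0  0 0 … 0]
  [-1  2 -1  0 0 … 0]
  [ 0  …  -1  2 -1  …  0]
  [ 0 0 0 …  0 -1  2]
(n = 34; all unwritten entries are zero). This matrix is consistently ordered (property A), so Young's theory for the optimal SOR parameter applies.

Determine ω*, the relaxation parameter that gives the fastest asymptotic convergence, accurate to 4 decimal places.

spectrum of D⁻¹(L+U) = {cos(kπ/35) : 1≤k≤34}; ρ_J = cos(π/35) = 0.9960.
√(1 − cos²(π/35)) = sin(π/35) ≈ 0.08964.
So ω* = 2/1.08964 = 1.8355 (Young).
and ρ(B_{ω*}) = 1.8355 − 1 = 0.8355.

ω* = 1.8355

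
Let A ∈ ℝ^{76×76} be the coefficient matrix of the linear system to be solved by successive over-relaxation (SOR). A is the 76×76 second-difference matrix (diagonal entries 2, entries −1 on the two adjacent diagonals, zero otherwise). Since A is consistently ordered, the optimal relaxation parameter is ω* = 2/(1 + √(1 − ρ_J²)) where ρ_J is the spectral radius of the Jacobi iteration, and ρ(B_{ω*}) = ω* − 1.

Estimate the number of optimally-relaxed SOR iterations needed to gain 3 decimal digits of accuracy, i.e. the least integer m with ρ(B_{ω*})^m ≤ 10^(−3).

m = 85

½·tridiag(1,0,1) at n=76: λ_k = cos(kπ/77); max |λ| at k=1 ⇒ ρ_J = cos(π/77) ≈ 0.9991678.
√(1−ρ_J²) simplifies to sin(π/77) = 0.0407886.
So ω* = 2/1.0407886 = 1.9216198 (Young).
Hence ρ(B_{ω*}) = 1.9216198 − 1 = 0.9216198.
Need (0.9216198)^m ≤ 10^(−3): m ≥ 3·ln10/|ln 0.9216198| = 6.90776/0.0816225 = 84.631 ⇒ m = 85.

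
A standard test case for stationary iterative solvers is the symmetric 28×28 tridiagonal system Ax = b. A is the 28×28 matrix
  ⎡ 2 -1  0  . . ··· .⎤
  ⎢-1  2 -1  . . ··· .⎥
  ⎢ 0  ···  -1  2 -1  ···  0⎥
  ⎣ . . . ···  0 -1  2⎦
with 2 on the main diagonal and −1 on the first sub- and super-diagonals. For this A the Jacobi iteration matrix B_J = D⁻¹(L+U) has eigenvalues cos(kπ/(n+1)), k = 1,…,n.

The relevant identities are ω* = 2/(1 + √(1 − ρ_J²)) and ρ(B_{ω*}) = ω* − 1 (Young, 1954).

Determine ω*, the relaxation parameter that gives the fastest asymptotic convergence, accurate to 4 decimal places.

B_J for the 28×28 system has eigenvalues cos(kπ/29); ρ_J = cos(π/29) = 0.9941.
root = sin(π/29) = 0.10812  (since 1−cos² = sin²).
Then 2/(1+√(1−ρ_J²)) = 2/(1+0.10812); ω* = 2/1.10812 = 1.8049.
ρ_SOR = ω* − 1 = 1.8049 − 1 = 0.8049.

ω* = 1.8049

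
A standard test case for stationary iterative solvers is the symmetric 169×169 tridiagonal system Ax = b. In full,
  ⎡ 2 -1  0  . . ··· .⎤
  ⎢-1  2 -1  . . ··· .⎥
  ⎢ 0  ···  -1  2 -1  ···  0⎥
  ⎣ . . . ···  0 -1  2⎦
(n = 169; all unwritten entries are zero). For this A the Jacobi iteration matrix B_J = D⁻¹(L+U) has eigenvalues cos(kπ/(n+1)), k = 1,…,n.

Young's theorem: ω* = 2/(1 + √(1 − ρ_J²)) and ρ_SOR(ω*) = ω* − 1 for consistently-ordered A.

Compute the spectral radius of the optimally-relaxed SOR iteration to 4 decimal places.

spectrum of D⁻¹(L+U) = {cos(kπ/170) : 1≤k≤169}; ρ_J = cos(π/170) = 0.9998.
√(1−ρ_J²) simplifies to sin(π/170) = 0.01848.
ω* = 2/(1+0.01848) = 1.9637
Hence ρ(B_{ω*}) = 1.9637 − 1 = 0.9637.

ρ_SOR = 0.9637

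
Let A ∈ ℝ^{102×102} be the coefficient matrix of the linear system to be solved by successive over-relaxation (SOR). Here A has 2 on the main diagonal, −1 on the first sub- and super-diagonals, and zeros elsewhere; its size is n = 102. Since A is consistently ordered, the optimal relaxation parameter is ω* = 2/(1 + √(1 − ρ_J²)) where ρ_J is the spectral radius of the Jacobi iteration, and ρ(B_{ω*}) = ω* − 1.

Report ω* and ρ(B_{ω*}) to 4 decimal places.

ω* = 1.9408, ρ_SOR = 0.9408

n=102: λ(B_J) = 1 − λ(A)/2 = cos(kπ/103); k=1 gives ρ_J = 0.9995.
√(1−ρ_J²) = |sin(π/103)| = 0.03050
ω* = 2/(1+0.03050) = 1.9408
[ρ_SOR] ω* − 1 = 0.9408.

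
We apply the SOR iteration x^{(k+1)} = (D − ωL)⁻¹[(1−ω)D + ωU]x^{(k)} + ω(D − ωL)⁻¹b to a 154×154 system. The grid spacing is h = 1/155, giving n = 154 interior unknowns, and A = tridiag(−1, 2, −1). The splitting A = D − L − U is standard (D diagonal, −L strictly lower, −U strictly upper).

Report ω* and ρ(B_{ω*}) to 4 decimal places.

½·tridiag(1,0,1) at n=154: λ_k = cos(kπ/155); max |λ| at k=1 ⇒ ρ_J = cos(π/155) ≈ 0.9998.
root = sin(π/155) = 0.02027  (since 1−cos² = sin²).
[ω*] 2 ÷ (1 + 0.02027) = 2 ÷ 1.02027 = 1.9603.
[ρ_SOR] ω* − 1 = 0.9603.

ω* = 1.9603, ρ_SOR = 0.9603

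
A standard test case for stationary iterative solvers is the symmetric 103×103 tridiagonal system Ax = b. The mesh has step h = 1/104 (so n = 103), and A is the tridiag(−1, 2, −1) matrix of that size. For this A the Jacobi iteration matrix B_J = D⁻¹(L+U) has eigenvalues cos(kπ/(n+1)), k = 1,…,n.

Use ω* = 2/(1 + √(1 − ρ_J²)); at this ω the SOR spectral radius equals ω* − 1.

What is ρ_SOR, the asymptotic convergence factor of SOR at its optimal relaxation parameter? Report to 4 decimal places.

spectrum of D⁻¹(L+U) = {cos(kπ/104) : 1≤k≤103}; ρ_J = cos(π/104) = 0.9995.
√(1 − cos²(π/104)) = sin(π/104) ≈ 0.03020.
ω* = 2 / (1 + 0.03020) = 2 / 1.03020 ≈ 1.9414.
ρ(B_{ω*}) = ω*−1 = 0.9414

ρ_SOR = 0.9414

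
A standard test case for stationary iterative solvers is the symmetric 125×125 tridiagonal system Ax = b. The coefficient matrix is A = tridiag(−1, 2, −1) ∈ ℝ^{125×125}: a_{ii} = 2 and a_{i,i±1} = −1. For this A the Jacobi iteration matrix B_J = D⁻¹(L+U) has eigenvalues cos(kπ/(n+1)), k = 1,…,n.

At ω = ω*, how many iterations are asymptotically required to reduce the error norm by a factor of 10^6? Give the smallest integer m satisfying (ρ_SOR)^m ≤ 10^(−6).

m = 278

½·tridiag(1,0,1) at n=125: λ_k = cos(kπ/126); max |λ| at k=1 ⇒ ρ_J = cos(π/126) ≈ 0.9996892.
1 − cos²(π/126) = sin²(π/126) ⇒ √(1−ρ_J²) = sin(π/126) = 0.0249307.
So ω* = 2/1.0249307 = 1.9513514 (Young).
and ρ(B_{ω*}) = 1.9513514 − 1 = 0.9513514.
Need (0.9513514)^m ≤ 10^(−6): m ≥ 6·ln10/|ln 0.9513514| = 13.8155/0.0498718 = 277.020 ⇒ m = 278.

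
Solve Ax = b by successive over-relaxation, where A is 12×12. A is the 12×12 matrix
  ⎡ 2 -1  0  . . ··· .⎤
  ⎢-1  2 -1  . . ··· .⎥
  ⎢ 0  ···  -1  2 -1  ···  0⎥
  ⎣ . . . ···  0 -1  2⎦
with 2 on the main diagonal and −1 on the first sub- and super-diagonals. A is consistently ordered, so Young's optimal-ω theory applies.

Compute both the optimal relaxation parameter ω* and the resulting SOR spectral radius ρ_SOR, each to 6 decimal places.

ω* = 1.613794, ρ_SOR = 0.613794

B_J for the 12×12 system has eigenvalues cos(kπ/13); ρ_J = cos(π/13) = 0.970942.
root = sin(π/13) = 0.2393157  (since 1−cos² = sin²).
Then 2/(1+√(1−ρ_J²)) = 2/(1+0.2393157); ω* = 2/1.2393157 = 1.613794.
Hence ρ(B_{ω*}) = 1.613794 − 1 = 0.613794.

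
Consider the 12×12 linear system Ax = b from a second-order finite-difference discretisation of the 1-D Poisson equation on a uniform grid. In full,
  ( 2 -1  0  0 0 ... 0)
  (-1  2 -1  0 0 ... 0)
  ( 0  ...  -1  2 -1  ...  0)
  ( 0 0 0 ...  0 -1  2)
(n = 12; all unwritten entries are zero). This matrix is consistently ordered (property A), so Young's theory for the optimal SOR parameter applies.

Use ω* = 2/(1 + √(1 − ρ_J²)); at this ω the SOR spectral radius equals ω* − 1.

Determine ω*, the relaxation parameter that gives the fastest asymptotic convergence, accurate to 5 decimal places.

ω* = 1.61379

[ρ_J] n=12: ρ(B_J) = cos(π/(n+1)) = cos(π/13) = 0.97094.
√(1−ρ_J²) = |sin(π/13)| = 0.239316
ω* = 2/(1+0.239316) = 1.61379
ρ(B_{ω*}) = ω*−1 = 0.61379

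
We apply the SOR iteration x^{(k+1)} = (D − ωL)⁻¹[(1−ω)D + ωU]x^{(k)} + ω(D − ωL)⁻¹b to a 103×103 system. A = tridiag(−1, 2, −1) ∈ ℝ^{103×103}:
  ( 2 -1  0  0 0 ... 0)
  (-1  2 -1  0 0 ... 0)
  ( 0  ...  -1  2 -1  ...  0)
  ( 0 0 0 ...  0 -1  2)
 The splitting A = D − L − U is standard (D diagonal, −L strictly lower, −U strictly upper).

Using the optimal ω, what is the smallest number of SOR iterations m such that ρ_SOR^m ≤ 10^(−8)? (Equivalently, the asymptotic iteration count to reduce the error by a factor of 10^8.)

m = 305

B_J for the 103×103 system has eigenvalues cos(kπ/104); ρ_J = cos(π/104) = 0.9995438.
1 − cos²(π/104) = sin²(π/104) ⇒ √(1−ρ_J²) = sin(π/104) = 0.0302030.
Then 2/(1+√(1−ρ_J²)) = 2/(1+0.0302030); ω* = 2/1.0302030 = 1.9413650.
ρ(B_{ω*}) = ω*−1 = 0.9413650
ρ_SOR^m ≤ 10^(−8) ⇔ m ≥ 8·ln10/(−ln 0.9413650) = 18.4207/0.0604243 = 304.856; m = ⌈304.856⌉ = 305.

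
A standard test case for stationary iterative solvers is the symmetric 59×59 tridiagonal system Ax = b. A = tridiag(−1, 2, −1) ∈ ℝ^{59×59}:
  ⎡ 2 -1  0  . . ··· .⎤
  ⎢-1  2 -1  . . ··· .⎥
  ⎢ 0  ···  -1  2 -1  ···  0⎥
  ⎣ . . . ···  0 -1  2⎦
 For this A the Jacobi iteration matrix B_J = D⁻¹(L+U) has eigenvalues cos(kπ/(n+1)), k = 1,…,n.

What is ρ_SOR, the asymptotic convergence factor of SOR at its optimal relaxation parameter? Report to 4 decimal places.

spectrum of D⁻¹(L+U) = {cos(kπ/60) : 1≤k≤59}; ρ_J = cos(π/60) = 0.9986.
root = sin(π/60) = 0.05234  (since 1−cos² = sin²).
ω* = 2 / (1 + 0.05234) = 2 / 1.05234 ≈ 1.9005.
ρ(B_{ω*}) = ω*−1 = 0.9005

ρ_SOR = 0.9005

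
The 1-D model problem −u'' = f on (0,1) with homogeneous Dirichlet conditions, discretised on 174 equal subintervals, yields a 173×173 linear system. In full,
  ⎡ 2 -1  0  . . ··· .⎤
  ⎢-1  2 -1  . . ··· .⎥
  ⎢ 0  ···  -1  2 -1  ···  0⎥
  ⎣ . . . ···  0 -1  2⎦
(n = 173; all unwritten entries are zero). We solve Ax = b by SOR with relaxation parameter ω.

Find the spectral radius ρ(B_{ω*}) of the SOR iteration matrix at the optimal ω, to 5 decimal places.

ρ_J = max_k |cos(kπ/174)| = cos(π/174) = 0.99984
√(1−ρ_J²) = |sin(π/174)| = 0.018054
So ω* = 2/1.018054 = 1.96453 (Young).
and ρ(B_{ω*}) = 1.96453 − 1 = 0.96453.

ρ_SOR = 0.96453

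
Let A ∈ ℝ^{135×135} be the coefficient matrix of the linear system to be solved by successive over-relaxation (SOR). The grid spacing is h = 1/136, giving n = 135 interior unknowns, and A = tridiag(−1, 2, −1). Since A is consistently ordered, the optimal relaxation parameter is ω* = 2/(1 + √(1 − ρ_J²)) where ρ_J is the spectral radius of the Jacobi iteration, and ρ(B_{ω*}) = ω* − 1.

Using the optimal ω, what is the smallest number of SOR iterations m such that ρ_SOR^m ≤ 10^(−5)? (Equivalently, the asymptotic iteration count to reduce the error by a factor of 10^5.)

ρ_J = max_k |cos(kπ/136)| = cos(π/136) = 0.9997332
√(1 − cos²(π/136)) = sin(π/136) ≈ 0.0230979.
Young: ω* = 2/(1+√(1−ρ_J²)) = 2/(1+0.0230979) = 2/1.0230979 = 1.9548471.
[ρ_SOR] ω* − 1 = 0.9548471.
m ≥ 5·ln10 / (−ln 0.9548471) = 249.175; smallest integer m = 250.

m = 250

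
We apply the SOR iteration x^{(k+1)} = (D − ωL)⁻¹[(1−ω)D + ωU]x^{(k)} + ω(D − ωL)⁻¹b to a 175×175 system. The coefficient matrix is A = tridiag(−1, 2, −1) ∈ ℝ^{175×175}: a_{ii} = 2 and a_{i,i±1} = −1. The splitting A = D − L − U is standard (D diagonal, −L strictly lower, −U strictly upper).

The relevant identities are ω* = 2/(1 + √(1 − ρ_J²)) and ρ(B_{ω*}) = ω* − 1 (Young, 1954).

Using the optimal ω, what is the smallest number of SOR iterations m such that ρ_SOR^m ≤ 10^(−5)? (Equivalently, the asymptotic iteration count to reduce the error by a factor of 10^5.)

½·tridiag(1,0,1) at n=175: λ_k = cos(kπ/176); max |λ| at k=1 ⇒ ρ_J = cos(π/176) ≈ 0.9998407.
√(1−ρ_J²) simplifies to sin(π/176) = 0.0178490.
ω* = 2/(1+0.0178490) = 1.9649280
At ω = 1.9649280 every |λ(B_ω)| = ω−1, so ρ_SOR = 0.9649280.
5·ln10 = 11.5129; −ln(0.9649280) = 0.0357018; m = ⌈11.5129/0.0357018⌉ = ⌈322.474⌉ = 323.

m = 323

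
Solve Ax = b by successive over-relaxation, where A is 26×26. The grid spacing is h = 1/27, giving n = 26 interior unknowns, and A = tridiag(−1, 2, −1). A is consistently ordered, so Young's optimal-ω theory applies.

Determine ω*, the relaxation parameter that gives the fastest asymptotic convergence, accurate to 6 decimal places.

ω* = 1.791966

n=26: λ(B_J) = 1 − λ(A)/2 = cos(kπ/27); k=1 gives ρ_J = 0.993238.
root = sin(π/27) = 0.1160929  (since 1−cos² = sin²).
ω* = 2/(1 + 0.1160929) = 2/1.1160929 = 1.791966.
Hence ρ(B_{ω*}) = 1.791966 − 1 = 0.791966.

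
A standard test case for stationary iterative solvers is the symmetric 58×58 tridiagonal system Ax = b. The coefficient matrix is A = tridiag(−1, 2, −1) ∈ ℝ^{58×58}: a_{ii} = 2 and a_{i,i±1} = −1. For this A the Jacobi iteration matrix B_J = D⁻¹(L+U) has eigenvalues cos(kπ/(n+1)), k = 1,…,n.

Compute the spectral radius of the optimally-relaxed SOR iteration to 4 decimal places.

½·tridiag(1,0,1) at n=58: λ_k = cos(kπ/59); max |λ| at k=1 ⇒ ρ_J = cos(π/59) ≈ 0.9986.
√(1 − cos²(π/59)) = sin(π/59) ≈ 0.05322.
ω* = 2/(1 + 0.05322) = 2/1.05322 = 1.8989.
Hence ρ(B_{ω*}) = 1.8989 − 1 = 0.8989.

ρ_SOR = 0.8989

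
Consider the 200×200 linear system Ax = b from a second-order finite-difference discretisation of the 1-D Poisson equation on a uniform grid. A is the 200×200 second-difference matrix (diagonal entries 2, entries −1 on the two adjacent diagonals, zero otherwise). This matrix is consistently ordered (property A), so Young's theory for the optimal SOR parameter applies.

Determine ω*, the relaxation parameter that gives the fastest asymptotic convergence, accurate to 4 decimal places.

ω* = 1.9692

½·tridiag(1,0,1) at n=200: λ_k = cos(kπ/201); max |λ| at k=1 ⇒ ρ_J = cos(π/201) ≈ 0.9999.
√(1−ρ_J²) simplifies to sin(π/201) = 0.01563.
Then 2/(1+√(1−ρ_J²)) = 2/(1+0.01563); ω* = 2/1.01563 = 1.9692.
[ρ_SOR] ω* − 1 = 0.9692.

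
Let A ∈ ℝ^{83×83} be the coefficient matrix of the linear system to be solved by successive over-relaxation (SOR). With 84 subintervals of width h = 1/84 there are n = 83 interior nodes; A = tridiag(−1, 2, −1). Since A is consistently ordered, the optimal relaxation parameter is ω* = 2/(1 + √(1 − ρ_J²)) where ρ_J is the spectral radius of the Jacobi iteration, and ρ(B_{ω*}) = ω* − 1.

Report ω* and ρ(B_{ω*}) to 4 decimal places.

[ρ_J] n=83: ρ(B_J) = cos(π/(n+1)) = cos(π/84) = 0.9993.
√(1−ρ_J²) simplifies to sin(π/84) = 0.03739.
ω* = 2/(1+0.03739) = 1.9279
ρ(B_{ω*}) = ω*−1 = 0.9279

ω* = 1.9279, ρ_SOR = 0.9279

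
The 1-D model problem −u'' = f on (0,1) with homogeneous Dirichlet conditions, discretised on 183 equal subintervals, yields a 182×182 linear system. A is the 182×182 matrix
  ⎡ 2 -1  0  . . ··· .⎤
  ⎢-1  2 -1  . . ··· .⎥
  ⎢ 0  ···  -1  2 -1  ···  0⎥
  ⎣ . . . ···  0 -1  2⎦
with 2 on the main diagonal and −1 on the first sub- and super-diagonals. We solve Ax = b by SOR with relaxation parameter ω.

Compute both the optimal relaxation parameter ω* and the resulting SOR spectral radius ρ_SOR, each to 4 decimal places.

½·tridiag(1,0,1) at n=182: λ_k = cos(kπ/183); max |λ| at k=1 ⇒ ρ_J = cos(π/183) ≈ 0.9999.
√(1 − cos²(π/183)) = sin(π/183) ≈ 0.01717.
ω* = 2/(1+0.01717) = 1.9662
ρ(B_{ω*}) = ω*−1 = 0.9662

ω* = 1.9662, ρ_SOR = 0.9662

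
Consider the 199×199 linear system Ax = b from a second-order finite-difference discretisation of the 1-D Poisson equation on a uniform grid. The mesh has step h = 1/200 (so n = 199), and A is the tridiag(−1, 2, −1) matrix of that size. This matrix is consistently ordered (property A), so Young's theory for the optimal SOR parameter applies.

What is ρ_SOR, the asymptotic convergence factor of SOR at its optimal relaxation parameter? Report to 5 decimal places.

½·tridiag(1,0,1) at n=199: λ_k = cos(kπ/200); max |λ| at k=1 ⇒ ρ_J = cos(π/200) ≈ 0.99988.
root = sin(π/200) = 0.015707  (since 1−cos² = sin²).
Then 2/(1+√(1−ρ_J²)) = 2/(1+0.015707); ω* = 2/1.015707 = 1.96907.
ρ(B_{ω*}) = ω*−1 = 0.96907

ρ_SOR = 0.96907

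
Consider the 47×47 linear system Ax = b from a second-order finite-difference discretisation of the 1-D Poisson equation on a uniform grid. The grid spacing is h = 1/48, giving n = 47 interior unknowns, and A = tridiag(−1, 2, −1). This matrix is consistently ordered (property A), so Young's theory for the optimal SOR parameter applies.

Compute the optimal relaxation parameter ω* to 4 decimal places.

ρ_J = max_k |cos(kπ/48)| = cos(π/48) = 0.9979
√(1 − cos²(π/48)) = sin(π/48) ≈ 0.06540.
[ω*] 2 ÷ (1 + 0.06540) = 2 ÷ 1.06540 = 1.8772.
Hence ρ(B_{ω*}) = 1.8772 − 1 = 0.8772.

ω* = 1.8772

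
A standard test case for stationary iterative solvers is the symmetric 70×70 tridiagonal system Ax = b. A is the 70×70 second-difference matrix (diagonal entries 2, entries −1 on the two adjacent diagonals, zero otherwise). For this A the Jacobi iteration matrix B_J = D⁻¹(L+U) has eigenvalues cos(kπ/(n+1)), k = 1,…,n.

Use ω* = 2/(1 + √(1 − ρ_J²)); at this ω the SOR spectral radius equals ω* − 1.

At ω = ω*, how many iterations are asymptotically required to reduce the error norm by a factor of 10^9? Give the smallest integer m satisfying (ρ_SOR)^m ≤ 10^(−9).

m = 235

With n=70, ρ(Jacobi) = cos(π/71) = 0.9990212.
√(1−ρ_J²) simplifies to sin(π/71) = 0.0442333.
So ω* = 2/1.0442333 = 1.9152808 (Young).
Hence ρ(B_{ω*}) = 1.9152808 − 1 = 0.9152808.
m ≥ 9·ln10 / (−ln 0.9152808) = 234.097; smallest integer m = 235.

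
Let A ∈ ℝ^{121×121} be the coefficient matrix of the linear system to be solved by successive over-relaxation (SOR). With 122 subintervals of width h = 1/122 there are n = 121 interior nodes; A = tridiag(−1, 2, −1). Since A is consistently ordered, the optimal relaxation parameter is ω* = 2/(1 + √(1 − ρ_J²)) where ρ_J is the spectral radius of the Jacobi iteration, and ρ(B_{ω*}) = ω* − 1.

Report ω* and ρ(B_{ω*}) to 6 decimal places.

ω* = 1.949797, ρ_SOR = 0.949797

n=121: λ(B_J) = 1 − λ(A)/2 = cos(kπ/122); k=1 gives ρ_J = 0.999668.
√(1−ρ_J²) = |sin(π/122)| = 0.0257479
ω* = 2 / (1 + 0.0257479) = 2 / 1.0257479 ≈ 1.949797.
[ρ_SOR] ω* − 1 = 0.949797.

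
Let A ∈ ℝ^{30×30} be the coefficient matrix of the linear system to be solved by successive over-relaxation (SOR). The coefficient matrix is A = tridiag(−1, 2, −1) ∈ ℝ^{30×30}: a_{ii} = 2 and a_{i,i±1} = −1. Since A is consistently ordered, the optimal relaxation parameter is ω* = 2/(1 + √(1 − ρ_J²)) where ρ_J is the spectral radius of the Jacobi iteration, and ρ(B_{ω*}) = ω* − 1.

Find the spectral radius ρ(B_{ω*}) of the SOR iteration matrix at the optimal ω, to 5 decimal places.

ρ_SOR = 0.81625

B_J for the 30×30 system has eigenvalues cos(kπ/31); ρ_J = cos(π/31) = 0.99487.
√(1 − cos²(π/31)) = sin(π/31) ≈ 0.101168.
ω* = 2/(1+0.101168) = 1.81625
ρ_SOR = ω* − 1 = 1.81625 − 1 = 0.81625.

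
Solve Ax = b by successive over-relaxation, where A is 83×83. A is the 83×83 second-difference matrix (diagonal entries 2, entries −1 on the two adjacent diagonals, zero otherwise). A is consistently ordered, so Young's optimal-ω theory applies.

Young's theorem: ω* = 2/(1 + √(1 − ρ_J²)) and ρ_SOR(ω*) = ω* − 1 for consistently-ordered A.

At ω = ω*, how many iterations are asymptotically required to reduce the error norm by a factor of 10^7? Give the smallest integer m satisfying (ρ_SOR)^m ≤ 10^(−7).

m = 216

B_J for the 83×83 system has eigenvalues cos(kπ/84); ρ_J = cos(π/84) = 0.9993007.
√(1−ρ_J²) = |sin(π/84)| = 0.0373912
Then 2/(1+√(1−ρ_J²)) = 2/(1+0.0373912); ω* = 2/1.0373912 = 1.9279130.
At ω = 1.9279130 every |λ(B_ω)| = ω−1, so ρ_SOR = 0.9279130.
7·ln10 = 16.1181; −ln(0.9279130) = 0.0748173; m = ⌈16.1181/0.0748173⌉ = ⌈215.433⌉ = 216.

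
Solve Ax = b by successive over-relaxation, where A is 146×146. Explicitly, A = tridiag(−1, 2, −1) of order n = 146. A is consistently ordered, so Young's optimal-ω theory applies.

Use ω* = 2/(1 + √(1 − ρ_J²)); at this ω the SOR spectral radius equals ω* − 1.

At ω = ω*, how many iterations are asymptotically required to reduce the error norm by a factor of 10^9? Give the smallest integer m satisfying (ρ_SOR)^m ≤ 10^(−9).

m = 485

spectrum of D⁻¹(L+U) = {cos(kπ/147) : 1≤k≤146}; ρ_J = cos(π/147) = 0.9997716.
√(1−ρ_J²) = |sin(π/147)| = 0.0213698
ω* = 2/(1 + 0.0213698) = 2/1.0213698 = 1.9581546.
ρ(B_{ω*}) = ω*−1 = 0.9581546
m ≥ 9·ln10 / (−ln 0.9581546) = 484.800; smallest integer m = 485.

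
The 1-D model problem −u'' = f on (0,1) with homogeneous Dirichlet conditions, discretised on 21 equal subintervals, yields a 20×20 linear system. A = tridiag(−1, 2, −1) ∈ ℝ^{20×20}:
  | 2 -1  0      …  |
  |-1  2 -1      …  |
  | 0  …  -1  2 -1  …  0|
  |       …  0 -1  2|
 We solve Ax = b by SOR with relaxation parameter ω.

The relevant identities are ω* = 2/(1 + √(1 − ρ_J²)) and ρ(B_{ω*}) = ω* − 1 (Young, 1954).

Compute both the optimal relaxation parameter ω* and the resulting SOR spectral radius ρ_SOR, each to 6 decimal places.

spectrum of D⁻¹(L+U) = {cos(kπ/21) : 1≤k≤20}; ρ_J = cos(π/21) = 0.988831.
root = sin(π/21) = 0.1490423  (since 1−cos² = sin²).
Young: ω* = 2/(1+√(1−ρ_J²)) = 2/(1+0.1490423) = 2/1.1490423 = 1.740580.
ρ(B_{ω*}) = ω*−1 = 0.740580

ω* = 1.740580, ρ_SOR = 0.740580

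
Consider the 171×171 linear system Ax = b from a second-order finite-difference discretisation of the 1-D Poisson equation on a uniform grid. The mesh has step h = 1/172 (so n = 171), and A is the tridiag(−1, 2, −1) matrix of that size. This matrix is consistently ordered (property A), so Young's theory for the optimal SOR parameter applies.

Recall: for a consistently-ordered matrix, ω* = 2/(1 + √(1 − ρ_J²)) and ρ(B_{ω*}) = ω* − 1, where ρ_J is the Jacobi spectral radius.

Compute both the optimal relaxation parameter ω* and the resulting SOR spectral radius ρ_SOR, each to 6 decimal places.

ω* = 1.964127, ρ_SOR = 0.964127

spectrum of D⁻¹(L+U) = {cos(kπ/172) : 1≤k≤171}; ρ_J = cos(π/172) = 0.999833.
1 − cos²(π/172) = sin²(π/172) ⇒ √(1−ρ_J²) = sin(π/172) = 0.0182641.
So ω* = 2/1.0182641 = 1.964127 (Young).
ρ(B_{ω*}) = ω*−1 = 0.964127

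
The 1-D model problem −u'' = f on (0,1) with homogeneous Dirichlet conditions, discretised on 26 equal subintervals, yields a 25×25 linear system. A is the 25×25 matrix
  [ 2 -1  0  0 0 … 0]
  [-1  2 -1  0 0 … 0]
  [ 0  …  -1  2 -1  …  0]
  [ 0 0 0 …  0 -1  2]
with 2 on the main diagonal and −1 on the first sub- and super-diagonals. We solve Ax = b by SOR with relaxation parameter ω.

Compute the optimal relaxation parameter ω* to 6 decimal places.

ω* = 1.784859

With n=25, ρ(Jacobi) = cos(π/26) = 0.992709.
√(1−ρ_J²) = |sin(π/26)| = 0.1205367
ω* = 2/(1+0.1205367) = 1.784859
and ρ(B_{ω*}) = 1.784859 − 1 = 0.784859.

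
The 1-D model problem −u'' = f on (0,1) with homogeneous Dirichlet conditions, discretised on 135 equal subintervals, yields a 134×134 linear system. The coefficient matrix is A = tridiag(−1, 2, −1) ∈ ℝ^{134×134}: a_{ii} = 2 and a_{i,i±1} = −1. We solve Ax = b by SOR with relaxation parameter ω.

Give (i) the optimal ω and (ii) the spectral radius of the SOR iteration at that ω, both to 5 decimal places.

ω* = 1.95452, ρ_SOR = 0.95452

ρ_J = max_k |cos(kπ/135)| = cos(π/135) = 0.99973
1 − cos²(π/135) = sin²(π/135) ⇒ √(1−ρ_J²) = sin(π/135) = 0.023269.
[ω*] 2 ÷ (1 + 0.023269) = 2 ÷ 1.023269 = 1.95452.
ρ_SOR = ω* − 1 = 1.95452 − 1 = 0.95452.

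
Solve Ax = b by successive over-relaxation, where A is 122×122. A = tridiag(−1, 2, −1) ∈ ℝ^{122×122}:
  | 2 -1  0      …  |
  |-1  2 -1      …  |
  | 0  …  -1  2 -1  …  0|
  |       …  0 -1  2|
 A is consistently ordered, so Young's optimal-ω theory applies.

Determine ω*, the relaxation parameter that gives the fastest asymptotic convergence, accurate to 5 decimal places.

n=122: λ(B_J) = 1 − λ(A)/2 = cos(kπ/123); k=1 gives ρ_J = 0.99967.
√(1−ρ_J²) = |sin(π/123)| = 0.025539
Young: ω* = 2/(1+√(1−ρ_J²)) = 2/(1+0.025539) = 2/1.025539 = 1.95019.
and ρ(B_{ω*}) = 1.95019 − 1 = 0.95019.

ω* = 1.95019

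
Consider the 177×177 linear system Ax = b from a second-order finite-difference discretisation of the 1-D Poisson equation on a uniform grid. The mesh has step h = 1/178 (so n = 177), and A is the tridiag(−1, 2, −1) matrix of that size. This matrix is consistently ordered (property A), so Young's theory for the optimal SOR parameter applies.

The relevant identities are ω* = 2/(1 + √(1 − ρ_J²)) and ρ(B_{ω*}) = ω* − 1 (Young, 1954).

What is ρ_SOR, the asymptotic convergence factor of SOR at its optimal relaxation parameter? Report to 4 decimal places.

½·tridiag(1,0,1) at n=177: λ_k = cos(kπ/178); max |λ| at k=1 ⇒ ρ_J = cos(π/178) ≈ 0.9998.
1 − cos²(π/178) = sin²(π/178) ⇒ √(1−ρ_J²) = sin(π/178) = 0.01765.
ω* = 2/(1 + 0.01765) = 2/1.01765 = 1.9653.
ρ(B_{ω*}) = ω*−1 = 0.9653

ρ_SOR = 0.9653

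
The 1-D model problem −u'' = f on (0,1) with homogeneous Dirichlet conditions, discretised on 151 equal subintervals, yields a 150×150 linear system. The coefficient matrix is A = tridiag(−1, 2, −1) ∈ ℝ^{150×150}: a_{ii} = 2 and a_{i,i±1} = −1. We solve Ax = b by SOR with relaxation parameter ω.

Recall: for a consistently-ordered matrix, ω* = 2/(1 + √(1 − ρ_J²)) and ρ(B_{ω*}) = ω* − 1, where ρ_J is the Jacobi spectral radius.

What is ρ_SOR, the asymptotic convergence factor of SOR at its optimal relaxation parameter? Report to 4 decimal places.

½·tridiag(1,0,1) at n=150: λ_k = cos(kπ/151); max |λ| at k=1 ⇒ ρ_J = cos(π/151) ≈ 0.9998.
√(1−ρ_J²) = |sin(π/151)| = 0.02080
ω* = 2 / (1 + 0.02080) = 2 / 1.02080 ≈ 1.9592.
and ρ(B_{ω*}) = 1.9592 − 1 = 0.9592.

ρ_SOR = 0.9592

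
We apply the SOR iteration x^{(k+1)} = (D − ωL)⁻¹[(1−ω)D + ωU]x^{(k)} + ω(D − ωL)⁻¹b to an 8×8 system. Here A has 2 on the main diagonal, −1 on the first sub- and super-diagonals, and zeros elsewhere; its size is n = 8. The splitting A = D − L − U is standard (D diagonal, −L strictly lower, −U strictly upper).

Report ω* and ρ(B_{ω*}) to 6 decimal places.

spectrum of D⁻¹(L+U) = {cos(kπ/9) : 1≤k≤8}; ρ_J = cos(π/9) = 0.939693.
√(1−ρ_J²) = |sin(π/9)| = 0.3420201
Then 2/(1+√(1−ρ_J²)) = 2/(1+0.3420201); ω* = 2/1.3420201 = 1.490291.
ρ_SOR = ω* − 1 = 1.490291 − 1 = 0.490291.

ω* = 1.490291, ρ_SOR = 0.490291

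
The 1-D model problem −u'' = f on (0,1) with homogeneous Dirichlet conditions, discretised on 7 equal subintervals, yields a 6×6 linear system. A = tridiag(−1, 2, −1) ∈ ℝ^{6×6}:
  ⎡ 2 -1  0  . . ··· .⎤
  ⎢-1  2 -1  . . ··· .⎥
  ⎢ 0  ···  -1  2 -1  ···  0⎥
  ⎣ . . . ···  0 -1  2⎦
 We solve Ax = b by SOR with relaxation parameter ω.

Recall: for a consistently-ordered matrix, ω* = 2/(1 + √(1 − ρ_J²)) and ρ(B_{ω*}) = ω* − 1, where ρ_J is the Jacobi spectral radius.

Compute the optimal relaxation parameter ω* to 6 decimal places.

ω* = 1.394813

½·tridiag(1,0,1) at n=6: λ_k = cos(kπ/7); max |λ| at k=1 ⇒ ρ_J = cos(π/7) ≈ 0.900969.
√(1−ρ_J²) simplifies to sin(π/7) = 0.4338837.
ω* = 2/(1 + 0.4338837) = 2/1.4338837 = 1.394813.
ρ_SOR = ω* − 1 ≈ 0.394813.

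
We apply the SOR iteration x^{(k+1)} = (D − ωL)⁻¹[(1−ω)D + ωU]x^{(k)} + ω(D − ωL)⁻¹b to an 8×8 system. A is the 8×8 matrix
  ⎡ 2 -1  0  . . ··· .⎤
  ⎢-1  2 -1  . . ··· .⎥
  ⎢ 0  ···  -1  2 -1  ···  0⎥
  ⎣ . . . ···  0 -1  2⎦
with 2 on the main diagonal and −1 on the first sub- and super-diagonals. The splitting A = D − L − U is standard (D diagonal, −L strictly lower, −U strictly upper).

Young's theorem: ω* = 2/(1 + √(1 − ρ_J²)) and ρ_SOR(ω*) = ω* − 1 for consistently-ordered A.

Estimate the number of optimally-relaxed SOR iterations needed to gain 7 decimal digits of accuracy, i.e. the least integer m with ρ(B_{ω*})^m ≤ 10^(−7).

B_J for the 8×8 system has eigenvalues cos(kπ/9); ρ_J = cos(π/9) = 0.9396926.
√(1 − cos²(π/9)) = sin(π/9) ≈ 0.3420201.
ω* = 2/(1+0.3420201) = 1.4902906
ρ(B_{ω*}) = ω*−1 = 0.4902906
m ≥ 7·ln10 / (−ln 0.4902906) = 22.614; smallest integer m = 23.

m = 23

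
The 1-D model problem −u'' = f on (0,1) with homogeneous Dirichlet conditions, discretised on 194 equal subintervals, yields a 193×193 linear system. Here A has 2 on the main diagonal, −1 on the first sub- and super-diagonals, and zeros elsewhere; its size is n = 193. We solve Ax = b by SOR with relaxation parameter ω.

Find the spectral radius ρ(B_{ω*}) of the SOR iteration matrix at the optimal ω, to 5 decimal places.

ρ_SOR = 0.96813

B_J for the 193×193 system has eigenvalues cos(kπ/194); ρ_J = cos(π/194) = 0.99987.
1 − cos²(π/194) = sin²(π/194) ⇒ √(1−ρ_J²) = sin(π/194) = 0.016193.
ω* = 2/(1 + 0.016193) = 2/1.016193 = 1.96813.
ρ_SOR = ω* − 1 = 1.96813 − 1 = 0.96813.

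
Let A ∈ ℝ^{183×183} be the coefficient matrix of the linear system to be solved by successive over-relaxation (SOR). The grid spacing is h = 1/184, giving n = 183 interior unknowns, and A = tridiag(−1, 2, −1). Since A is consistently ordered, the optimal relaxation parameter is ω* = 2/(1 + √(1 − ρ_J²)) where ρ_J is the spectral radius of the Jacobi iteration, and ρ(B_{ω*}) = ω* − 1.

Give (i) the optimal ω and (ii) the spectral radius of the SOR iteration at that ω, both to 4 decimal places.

ω* = 1.9664, ρ_SOR = 0.9664

With n=183, ρ(Jacobi) = cos(π/184) = 0.9999.
root = sin(π/184) = 0.01707  (since 1−cos² = sin²).
ω* = 2/(1 + 0.01707) = 2/1.01707 = 1.9664.
Hence ρ(B_{ω*}) = 1.9664 − 1 = 0.9664.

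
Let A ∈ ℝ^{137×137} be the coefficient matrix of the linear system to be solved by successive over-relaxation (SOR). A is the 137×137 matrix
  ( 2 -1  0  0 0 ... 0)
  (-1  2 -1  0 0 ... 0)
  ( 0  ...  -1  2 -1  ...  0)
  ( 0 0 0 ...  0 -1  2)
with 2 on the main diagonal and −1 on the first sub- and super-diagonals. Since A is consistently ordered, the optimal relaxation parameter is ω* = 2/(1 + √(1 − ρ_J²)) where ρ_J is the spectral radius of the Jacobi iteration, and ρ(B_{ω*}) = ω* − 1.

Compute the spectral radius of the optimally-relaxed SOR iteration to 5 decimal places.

[ρ_J] n=137: ρ(B_J) = cos(π/(n+1)) = cos(π/138) = 0.99974.
√(1 − cos²(π/138)) = sin(π/138) ≈ 0.022763.
[ω*] 2 ÷ (1 + 0.022763) = 2 ÷ 1.022763 = 1.95549.
At ω = 1.95549 every |λ(B_ω)| = ω−1, so ρ_SOR = 0.95549.

ρ_SOR = 0.95549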